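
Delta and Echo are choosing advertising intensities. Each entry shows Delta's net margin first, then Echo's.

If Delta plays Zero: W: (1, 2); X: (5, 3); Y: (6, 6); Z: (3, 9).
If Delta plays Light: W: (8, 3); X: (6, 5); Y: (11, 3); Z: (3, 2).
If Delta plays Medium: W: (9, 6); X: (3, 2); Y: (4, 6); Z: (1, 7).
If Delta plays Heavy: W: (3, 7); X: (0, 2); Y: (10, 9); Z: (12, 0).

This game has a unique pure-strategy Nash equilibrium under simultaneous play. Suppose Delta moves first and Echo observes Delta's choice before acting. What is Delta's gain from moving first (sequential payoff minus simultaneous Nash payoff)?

Solve by backward induction (Delta leads).
- Zero → Echo plays Z (best of 2, 3, 6, 9); Delta gets 3.
- Light → Echo plays X (best of 3, 5, 3, 2); Delta gets 6.
- Medium → Echo plays Z (best of 6, 2, 6, 7); Delta gets 1.
- Heavy → Echo plays Y (best of 7, 2, 9, 0); Delta gets 10.
Delta's induced payoffs are 3, 6, 1, 10, so Delta commits to Heavy. Subgame-perfect outcome: (Heavy, Y) with payoffs (10, 9).
Under simultaneous play:
Delta's best replies: W→Medium; X→Light; Y→Light; Z→Heavy.
Echo's best replies: Zero→Z; Light→X; Medium→Z; Heavy→Y.
The unique mutual best reply is (Light, X), giving (6, 5).
Delta's commitment gain: 10 − 6 = 4.

4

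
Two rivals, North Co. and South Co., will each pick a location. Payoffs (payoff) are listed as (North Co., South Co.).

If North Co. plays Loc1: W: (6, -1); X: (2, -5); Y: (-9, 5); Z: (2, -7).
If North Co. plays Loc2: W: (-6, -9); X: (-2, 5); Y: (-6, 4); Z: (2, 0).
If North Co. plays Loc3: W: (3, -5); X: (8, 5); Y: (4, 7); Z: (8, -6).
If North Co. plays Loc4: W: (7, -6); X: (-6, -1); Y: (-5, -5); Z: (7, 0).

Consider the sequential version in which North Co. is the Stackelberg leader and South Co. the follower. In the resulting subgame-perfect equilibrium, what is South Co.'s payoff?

Work backward from South Co.'s decision.
- Loc1: BR = Y, leader payoff -9.
- Loc2: BR = X, leader payoff -2.
- Loc3: BR = Y, leader payoff 4.
- Loc4: BR = Z, leader payoff 7.
North Co.'s induced payoffs are -9, -2, 4, 7, so North Co. commits to Loc4. Subgame-perfect outcome: (Loc4, Z) with payoffs (7, 0).

0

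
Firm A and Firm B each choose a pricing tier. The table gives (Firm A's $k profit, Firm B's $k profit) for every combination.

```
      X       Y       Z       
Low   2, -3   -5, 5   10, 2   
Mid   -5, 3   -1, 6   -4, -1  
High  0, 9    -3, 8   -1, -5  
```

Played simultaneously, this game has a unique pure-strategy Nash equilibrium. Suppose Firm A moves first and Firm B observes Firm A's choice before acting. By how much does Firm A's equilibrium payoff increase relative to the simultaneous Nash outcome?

1

Firm B best-responds to each possible Firm A move:
- Low: BR = Y, leader payoff -5.
- Mid: BR = Y, leader payoff -1.
- High: BR = X, leader payoff 0.
Maximizing over -5, -1, 0, Firm A chooses High. Subgame-perfect outcome: (High, X) with payoffs (0, 9).
For the simultaneous game, intersect best replies.
Firm A's best replies: X→Low; Y→Mid; Z→Low.
Firm B's best replies: Low→Y; Mid→Y; High→X.
Only (Mid, Y) has each player best-responding; Nash payoffs (-1, 6).
Firm A's commitment gain: 0 − -1 = 1.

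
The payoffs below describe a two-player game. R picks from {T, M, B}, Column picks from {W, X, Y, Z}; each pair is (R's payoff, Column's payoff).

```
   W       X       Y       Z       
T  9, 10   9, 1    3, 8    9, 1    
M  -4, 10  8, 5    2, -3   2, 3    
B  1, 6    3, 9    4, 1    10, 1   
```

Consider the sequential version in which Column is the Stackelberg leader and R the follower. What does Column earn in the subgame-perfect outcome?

Work backward from R's decision.
- W: R compares 9, -4, 1 and picks T; Column would get 10.
- X: R compares 9, 8, 3 and picks T; Column would get 1.
- Y: R compares 3, 2, 4 and picks B; Column would get 1.
- Z: R compares 9, 2, 10 and picks B; Column would get 1.
Among 10, 1, 1, 1, the best is 10 at W. Subgame-perfect outcome: (T, W) with payoffs (9, 10).

10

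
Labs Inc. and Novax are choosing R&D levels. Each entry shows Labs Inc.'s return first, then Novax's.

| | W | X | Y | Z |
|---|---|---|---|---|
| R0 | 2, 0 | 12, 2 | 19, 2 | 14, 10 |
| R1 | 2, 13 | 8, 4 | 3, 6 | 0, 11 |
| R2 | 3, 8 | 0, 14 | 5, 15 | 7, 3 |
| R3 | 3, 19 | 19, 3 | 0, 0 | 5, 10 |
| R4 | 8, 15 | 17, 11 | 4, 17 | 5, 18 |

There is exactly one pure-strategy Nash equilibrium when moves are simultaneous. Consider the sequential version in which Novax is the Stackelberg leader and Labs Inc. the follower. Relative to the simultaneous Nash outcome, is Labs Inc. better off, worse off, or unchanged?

worse off

Backward induction with Novax moving first.
- W: BR = R4, leader payoff 15.
- X: BR = R3, leader payoff 3.
- Y: BR = R0, leader payoff 2.
- Z: BR = R0, leader payoff 10.
Maximizing over 15, 3, 2, 10, Novax chooses W. Subgame-perfect outcome: (R4, W) with payoffs (8, 15).
Now find the simultaneous Nash equilibrium.
Labs Inc.'s best replies: W→R4; X→R3; Y→R0; Z→R0.
Novax's best replies: R0→Z; R1→W; R2→Y; R3→W; R4→Z.
Only (R0, Z) has each player best-responding; Nash payoffs (14, 10).
Labs Inc. earns 8 sequentially versus 14 at the Nash outcome: worse off.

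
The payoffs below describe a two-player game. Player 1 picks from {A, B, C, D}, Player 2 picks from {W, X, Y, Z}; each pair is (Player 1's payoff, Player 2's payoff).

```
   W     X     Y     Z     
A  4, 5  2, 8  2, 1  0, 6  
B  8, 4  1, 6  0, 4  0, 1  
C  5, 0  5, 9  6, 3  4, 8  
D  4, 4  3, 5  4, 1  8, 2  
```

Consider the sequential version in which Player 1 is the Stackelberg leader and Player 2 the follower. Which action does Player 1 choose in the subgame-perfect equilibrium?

C

Player 2 best-responds to each possible Player 1 move:
- A: BR = X, leader payoff 2.
- B: BR = X, leader payoff 1.
- C: BR = X, leader payoff 5.
- D: BR = X, leader payoff 3.
Among 2, 1, 5, 3, the best is 5 at C. Subgame-perfect outcome: (C, X) with payoffs (5, 9).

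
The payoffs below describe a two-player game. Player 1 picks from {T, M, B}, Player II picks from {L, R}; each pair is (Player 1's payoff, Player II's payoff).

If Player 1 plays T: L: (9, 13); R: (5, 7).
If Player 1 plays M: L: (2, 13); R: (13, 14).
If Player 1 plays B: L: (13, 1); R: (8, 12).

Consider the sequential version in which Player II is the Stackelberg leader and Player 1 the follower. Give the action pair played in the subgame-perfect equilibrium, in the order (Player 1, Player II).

Backward induction with Player II moving first.
- L: BR = B, leader payoff 1.
- R: BR = M, leader payoff 14.
Maximizing over 1, 14, Player II chooses R. Subgame-perfect outcome: (M, R) with payoffs (13, 14).

(M, R)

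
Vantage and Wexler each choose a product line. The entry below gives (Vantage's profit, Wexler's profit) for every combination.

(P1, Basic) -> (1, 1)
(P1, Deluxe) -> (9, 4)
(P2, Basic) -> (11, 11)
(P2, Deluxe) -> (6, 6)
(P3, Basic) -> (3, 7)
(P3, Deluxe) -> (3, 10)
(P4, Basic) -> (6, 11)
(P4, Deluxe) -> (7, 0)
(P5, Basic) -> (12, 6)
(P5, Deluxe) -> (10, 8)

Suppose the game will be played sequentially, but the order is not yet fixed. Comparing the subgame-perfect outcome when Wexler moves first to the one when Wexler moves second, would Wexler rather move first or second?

second

If Vantage leads: Wexler's best replies are P1→Deluxe, P2→Basic, P3→Deluxe, P4→Basic, P5→Deluxe; Vantage's induced payoffs 9, 11, 3, 6, 10; outcome (P2, Basic), payoffs (11, 11).
If Wexler leads: Vantage's best replies are Basic→P5, Deluxe→P5; Wexler's induced payoffs 6, 8; outcome (P5, Deluxe), payoffs (10, 8).
Wexler gets 8 moving first and 11 moving second, so Wexler prefers to move second.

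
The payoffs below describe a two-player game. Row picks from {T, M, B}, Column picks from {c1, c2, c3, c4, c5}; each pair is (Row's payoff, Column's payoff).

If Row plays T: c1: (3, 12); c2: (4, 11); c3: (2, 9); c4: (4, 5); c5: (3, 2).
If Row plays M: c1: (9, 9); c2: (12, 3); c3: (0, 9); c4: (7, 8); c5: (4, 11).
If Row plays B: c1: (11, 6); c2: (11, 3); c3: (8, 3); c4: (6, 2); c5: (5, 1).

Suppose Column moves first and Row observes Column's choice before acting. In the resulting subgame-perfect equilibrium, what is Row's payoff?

7

Backward induction with Column moving first.
- c1: Row compares 3, 9, 11 and picks B; Column would get 6.
- c2: Row compares 4, 12, 11 and picks M; Column would get 3.
- c3: Row compares 2, 0, 8 and picks B; Column would get 3.
- c4: Row compares 4, 7, 6 and picks M; Column would get 8.
- c5: Row compares 3, 4, 5 and picks B; Column would get 1.
Column's induced payoffs are 6, 3, 3, 8, 1, so Column commits to c4. Subgame-perfect outcome: (M, c4) with payoffs (7, 8).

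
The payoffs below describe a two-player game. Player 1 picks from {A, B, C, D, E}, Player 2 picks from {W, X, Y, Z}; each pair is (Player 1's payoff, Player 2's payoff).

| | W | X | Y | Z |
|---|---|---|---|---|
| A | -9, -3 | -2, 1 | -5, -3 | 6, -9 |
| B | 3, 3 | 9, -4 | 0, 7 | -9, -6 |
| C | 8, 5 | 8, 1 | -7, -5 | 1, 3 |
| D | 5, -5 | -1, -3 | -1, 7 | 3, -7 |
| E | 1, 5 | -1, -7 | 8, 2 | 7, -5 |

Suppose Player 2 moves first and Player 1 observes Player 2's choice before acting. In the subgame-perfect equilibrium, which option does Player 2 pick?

W

Player 1 best-responds to each possible Player 2 move:
- W: Player 1 compares -9, 3, 8, 5, 1 and picks C; Player 2 would get 5.
- X: Player 1 compares -2, 9, 8, -1, -1 and picks B; Player 2 would get -4.
- Y: Player 1 compares -5, 0, -7, -1, 8 and picks E; Player 2 would get 2.
- Z: Player 1 compares 6, -9, 1, 3, 7 and picks E; Player 2 would get -5.
Among 5, -4, 2, -5, the best is 5 at W. Subgame-perfect outcome: (C, W) with payoffs (8, 5).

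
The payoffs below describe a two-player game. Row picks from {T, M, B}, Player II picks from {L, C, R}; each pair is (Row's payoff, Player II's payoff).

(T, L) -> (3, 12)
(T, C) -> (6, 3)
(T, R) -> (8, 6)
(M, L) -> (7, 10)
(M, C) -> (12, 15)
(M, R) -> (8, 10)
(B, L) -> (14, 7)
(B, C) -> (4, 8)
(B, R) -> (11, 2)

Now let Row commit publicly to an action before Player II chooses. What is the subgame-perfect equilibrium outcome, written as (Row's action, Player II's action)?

(M, C)

Work backward from Player II's decision.
- T: BR = L, leader payoff 3.
- M: BR = C, leader payoff 12.
- B: BR = C, leader payoff 4.
Maximizing over 3, 12, 4, Row chooses M. Subgame-perfect outcome: (M, C) with payoffs (12, 15).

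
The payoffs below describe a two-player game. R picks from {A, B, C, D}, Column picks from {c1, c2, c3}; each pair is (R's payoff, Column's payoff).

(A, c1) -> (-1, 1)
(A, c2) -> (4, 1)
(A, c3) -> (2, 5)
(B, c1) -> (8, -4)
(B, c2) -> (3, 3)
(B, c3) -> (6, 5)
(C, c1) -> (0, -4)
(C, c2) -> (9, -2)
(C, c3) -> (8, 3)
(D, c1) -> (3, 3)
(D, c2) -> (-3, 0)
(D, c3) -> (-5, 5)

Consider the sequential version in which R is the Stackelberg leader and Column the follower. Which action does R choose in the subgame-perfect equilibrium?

C

Backward induction with R moving first.
- A: Column compares 1, 1, 5 and picks c3; R would get 2.
- B: Column compares -4, 3, 5 and picks c3; R would get 6.
- C: Column compares -4, -2, 3 and picks c3; R would get 8.
- D: Column compares 3, 0, 5 and picks c3; R would get -5.
Among 2, 6, 8, -5, the best is 8 at C. Subgame-perfect outcome: (C, c3) with payoffs (8, 3).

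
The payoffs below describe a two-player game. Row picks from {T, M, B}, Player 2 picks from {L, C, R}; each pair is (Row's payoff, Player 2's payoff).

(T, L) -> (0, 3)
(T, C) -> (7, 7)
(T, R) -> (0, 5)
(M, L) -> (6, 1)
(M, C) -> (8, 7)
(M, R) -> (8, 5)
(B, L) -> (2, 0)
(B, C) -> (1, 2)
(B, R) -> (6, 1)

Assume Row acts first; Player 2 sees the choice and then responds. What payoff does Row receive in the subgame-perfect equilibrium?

8

Backward induction with Row moving first.
- T: BR = C, leader payoff 7.
- M: BR = C, leader payoff 8.
- B: BR = C, leader payoff 1.
Maximizing over 7, 8, 1, Row chooses M. Subgame-perfect outcome: (M, C) with payoffs (8, 7).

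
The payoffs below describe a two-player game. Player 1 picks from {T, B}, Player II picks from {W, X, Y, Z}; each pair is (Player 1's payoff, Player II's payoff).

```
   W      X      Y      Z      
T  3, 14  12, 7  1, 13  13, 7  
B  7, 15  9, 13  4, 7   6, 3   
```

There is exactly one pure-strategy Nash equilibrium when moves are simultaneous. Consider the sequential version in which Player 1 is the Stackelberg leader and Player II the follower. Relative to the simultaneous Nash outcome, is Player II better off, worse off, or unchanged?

unchanged

Solve by backward induction (Player 1 leads).
- T: Player II compares 14, 7, 13, 7 and picks W; Player 1 would get 3.
- B: Player II compares 15, 13, 7, 3 and picks W; Player 1 would get 7.
Player 1's induced payoffs are 3, 7, so Player 1 commits to B. Subgame-perfect outcome: (B, W) with payoffs (7, 15).
Now find the simultaneous Nash equilibrium.
Player 1's best replies: W→B; X→T; Y→B; Z→T.
Player II's best replies: T→W; B→W.
Only (B, W) has each player best-responding; Nash payoffs (7, 15).
Player II earns 15 sequentially versus 15 at the Nash outcome: unchanged.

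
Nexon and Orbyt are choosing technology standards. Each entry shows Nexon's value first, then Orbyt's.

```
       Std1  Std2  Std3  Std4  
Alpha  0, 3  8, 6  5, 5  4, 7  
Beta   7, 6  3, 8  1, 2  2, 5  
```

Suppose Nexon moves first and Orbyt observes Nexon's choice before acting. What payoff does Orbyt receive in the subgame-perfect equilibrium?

7

Solve by backward induction (Nexon leads).
- Alpha: Orbyt compares 3, 6, 5, 7 and picks Std4; Nexon would get 4.
- Beta: Orbyt compares 6, 8, 2, 5 and picks Std2; Nexon would get 3.
Among 4, 3, the best is 4 at Alpha. Subgame-perfect outcome: (Alpha, Std4) with payoffs (4, 7).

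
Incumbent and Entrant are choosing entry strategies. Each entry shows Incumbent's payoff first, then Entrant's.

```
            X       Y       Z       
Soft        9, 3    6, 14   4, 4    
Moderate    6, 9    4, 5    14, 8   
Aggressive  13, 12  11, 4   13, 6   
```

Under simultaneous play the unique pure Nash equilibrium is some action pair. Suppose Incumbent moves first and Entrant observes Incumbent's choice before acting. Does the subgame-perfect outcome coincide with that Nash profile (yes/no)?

Solve by backward induction (Incumbent leads).
- Soft → Entrant plays Y (best of 3, 14, 4); Incumbent gets 6.
- Moderate → Entrant plays X (best of 9, 5, 8); Incumbent gets 6.
- Aggressive → Entrant plays X (best of 12, 4, 6); Incumbent gets 13.
Incumbent's induced payoffs are 6, 6, 13, so Incumbent commits to Aggressive. Subgame-perfect outcome: (Aggressive, X) with payoffs (13, 12).
Now find the simultaneous Nash equilibrium.
Incumbent's best replies: X→Aggressive; Y→Aggressive; Z→Moderate.
Entrant's best replies: Soft→Y; Moderate→X; Aggressive→X.
Only (Aggressive, X) has each player best-responding; Nash payoffs (13, 12).
Sequential outcome (Aggressive, X) coincides with the Nash profile (Aggressive, X).

yes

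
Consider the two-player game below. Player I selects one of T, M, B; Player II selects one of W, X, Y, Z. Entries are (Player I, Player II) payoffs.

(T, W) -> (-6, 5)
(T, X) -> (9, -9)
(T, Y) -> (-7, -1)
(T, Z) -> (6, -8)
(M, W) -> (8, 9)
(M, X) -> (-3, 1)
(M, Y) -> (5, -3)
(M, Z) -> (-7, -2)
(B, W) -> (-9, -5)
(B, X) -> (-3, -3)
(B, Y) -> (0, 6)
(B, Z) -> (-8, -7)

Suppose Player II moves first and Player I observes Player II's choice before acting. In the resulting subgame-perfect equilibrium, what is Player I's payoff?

Work backward from Player I's decision.
- W: Player I compares -6, 8, -9 and picks M; Player II would get 9.
- X: Player I compares 9, -3, -3 and picks T; Player II would get -9.
- Y: Player I compares -7, 5, 0 and picks M; Player II would get -3.
- Z: Player I compares 6, -7, -8 and picks T; Player II would get -8.
Among 9, -9, -3, -8, the best is 9 at W. Subgame-perfect outcome: (M, W) with payoffs (8, 9).

8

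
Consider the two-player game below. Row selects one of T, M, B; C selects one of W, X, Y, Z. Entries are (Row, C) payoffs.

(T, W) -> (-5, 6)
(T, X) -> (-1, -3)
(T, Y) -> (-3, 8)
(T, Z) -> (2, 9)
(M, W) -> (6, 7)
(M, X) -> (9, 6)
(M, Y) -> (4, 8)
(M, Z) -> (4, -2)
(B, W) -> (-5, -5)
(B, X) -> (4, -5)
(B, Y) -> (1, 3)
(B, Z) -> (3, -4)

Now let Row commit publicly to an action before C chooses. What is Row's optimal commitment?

Backward induction with Row moving first.
- T: C compares 6, -3, 8, 9 and picks Z; Row would get 2.
- M: C compares 7, 6, 8, -2 and picks Y; Row would get 4.
- B: C compares -5, -5, 3, -4 and picks Y; Row would get 1.
Maximizing over 2, 4, 1, Row chooses M. Subgame-perfect outcome: (M, Y) with payoffs (4, 8).

M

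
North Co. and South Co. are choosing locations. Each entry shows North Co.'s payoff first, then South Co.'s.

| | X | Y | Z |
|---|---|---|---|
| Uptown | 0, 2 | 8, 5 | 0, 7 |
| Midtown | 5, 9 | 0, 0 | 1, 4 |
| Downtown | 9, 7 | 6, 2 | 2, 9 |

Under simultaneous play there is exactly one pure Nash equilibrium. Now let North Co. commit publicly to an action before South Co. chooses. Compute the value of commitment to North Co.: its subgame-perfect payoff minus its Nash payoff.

3

Work backward from South Co.'s decision.
- Uptown → South Co. plays Z (best of 2, 5, 7); North Co. gets 0.
- Midtown → South Co. plays X (best of 9, 0, 4); North Co. gets 5.
- Downtown → South Co. plays Z (best of 7, 2, 9); North Co. gets 2.
Among 0, 5, 2, the best is 5 at Midtown. Subgame-perfect outcome: (Midtown, X) with payoffs (5, 9).
For the simultaneous game, intersect best replies.
North Co.'s best replies: X→Downtown; Y→Uptown; Z→Downtown.
South Co.'s best replies: Uptown→Z; Midtown→X; Downtown→Z.
Only (Downtown, Z) has each player best-responding; Nash payoffs (2, 9).
North Co.'s commitment gain: 5 − 2 = 3.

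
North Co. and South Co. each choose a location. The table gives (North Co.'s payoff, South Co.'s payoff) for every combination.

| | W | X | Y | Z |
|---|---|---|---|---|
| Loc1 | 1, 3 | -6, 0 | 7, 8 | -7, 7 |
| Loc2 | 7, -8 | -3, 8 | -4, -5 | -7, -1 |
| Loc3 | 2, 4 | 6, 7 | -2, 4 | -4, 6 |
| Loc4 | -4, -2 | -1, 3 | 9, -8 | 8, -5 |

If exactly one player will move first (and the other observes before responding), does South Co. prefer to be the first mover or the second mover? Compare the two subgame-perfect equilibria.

If North Co. leads: South Co.'s best replies are Loc1→Y, Loc2→X, Loc3→X, Loc4→X; North Co.'s induced payoffs 7, -3, 6, -1; outcome (Loc1, Y), payoffs (7, 8).
If South Co. leads: North Co.'s best replies are W→Loc2, X→Loc3, Y→Loc4, Z→Loc4; South Co.'s induced payoffs -8, 7, -8, -5; outcome (Loc3, X), payoffs (6, 7).
South Co. gets 7 moving first and 8 moving second, so South Co. prefers to move second.

second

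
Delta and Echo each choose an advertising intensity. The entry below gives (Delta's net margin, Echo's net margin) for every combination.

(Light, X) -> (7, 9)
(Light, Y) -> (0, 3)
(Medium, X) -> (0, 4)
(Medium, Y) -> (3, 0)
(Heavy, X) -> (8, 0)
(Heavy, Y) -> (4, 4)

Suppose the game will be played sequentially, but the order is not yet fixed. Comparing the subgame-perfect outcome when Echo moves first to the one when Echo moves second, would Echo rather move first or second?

second

If Delta leads: Echo's best replies are Light→X, Medium→X, Heavy→Y; Delta's induced payoffs 7, 0, 4; outcome (Light, X), payoffs (7, 9).
If Echo leads: Delta's best replies are X→Heavy, Y→Heavy; Echo's induced payoffs 0, 4; outcome (Heavy, Y), payoffs (4, 4).
Echo gets 4 moving first and 9 moving second, so Echo prefers to move second.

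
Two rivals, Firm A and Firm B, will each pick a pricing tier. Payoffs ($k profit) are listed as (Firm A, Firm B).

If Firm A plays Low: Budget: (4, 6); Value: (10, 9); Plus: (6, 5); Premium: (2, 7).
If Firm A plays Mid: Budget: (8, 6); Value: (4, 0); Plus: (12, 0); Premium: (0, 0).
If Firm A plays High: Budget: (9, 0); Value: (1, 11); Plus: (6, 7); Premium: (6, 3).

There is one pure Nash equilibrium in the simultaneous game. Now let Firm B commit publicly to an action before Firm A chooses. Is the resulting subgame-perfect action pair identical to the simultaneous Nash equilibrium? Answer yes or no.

yes

Work backward from Firm A's decision.
- Budget → Firm A plays High (best of 4, 8, 9); Firm B gets 0.
- Value → Firm A plays Low (best of 10, 4, 1); Firm B gets 9.
- Plus → Firm A plays Mid (best of 6, 12, 6); Firm B gets 0.
- Premium → Firm A plays High (best of 2, 0, 6); Firm B gets 3.
Firm B's induced payoffs are 0, 9, 0, 3, so Firm B commits to Value. Subgame-perfect outcome: (Low, Value) with payoffs (10, 9).
For the simultaneous game, intersect best replies.
Firm A's best replies: Budget→High; Value→Low; Plus→Mid; Premium→High.
Firm B's best replies: Low→Value; Mid→Budget; High→Value.
Only (Low, Value) has each player best-responding; Nash payoffs (10, 9).
Sequential outcome (Low, Value) coincides with the Nash profile (Low, Value).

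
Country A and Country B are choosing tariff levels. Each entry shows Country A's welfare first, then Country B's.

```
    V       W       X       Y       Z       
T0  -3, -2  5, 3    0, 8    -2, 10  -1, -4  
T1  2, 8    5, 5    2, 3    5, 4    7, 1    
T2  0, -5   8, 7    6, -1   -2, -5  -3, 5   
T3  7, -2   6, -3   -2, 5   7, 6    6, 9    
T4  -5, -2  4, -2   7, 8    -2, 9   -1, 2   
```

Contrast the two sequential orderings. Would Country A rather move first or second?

first

If Country A leads: Country B's best replies are T0→Y, T1→V, T2→W, T3→Z, T4→Y; Country A's induced payoffs -2, 2, 8, 6, -2; outcome (T2, W), payoffs (8, 7).
If Country B leads: Country A's best replies are V→T3, W→T2, X→T4, Y→T3, Z→T1; Country B's induced payoffs -2, 7, 8, 6, 1; outcome (T4, X), payoffs (7, 8).
Country A gets 8 moving first and 7 moving second, so Country A prefers to move first.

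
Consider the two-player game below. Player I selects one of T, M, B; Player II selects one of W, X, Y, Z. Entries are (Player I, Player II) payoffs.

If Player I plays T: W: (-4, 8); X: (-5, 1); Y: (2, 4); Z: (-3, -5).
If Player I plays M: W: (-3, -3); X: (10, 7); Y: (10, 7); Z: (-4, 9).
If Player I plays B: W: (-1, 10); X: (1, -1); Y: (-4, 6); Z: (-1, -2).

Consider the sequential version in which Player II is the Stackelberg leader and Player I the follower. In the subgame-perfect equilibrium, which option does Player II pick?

Solve by backward induction (Player II leads).
- W: Player I compares -4, -3, -1 and picks B; Player II would get 10.
- X: Player I compares -5, 10, 1 and picks M; Player II would get 7.
- Y: Player I compares 2, 10, -4 and picks M; Player II would get 7.
- Z: Player I compares -3, -4, -1 and picks B; Player II would get -2.
Among 10, 7, 7, -2, the best is 10 at W. Subgame-perfect outcome: (B, W) with payoffs (-1, 10).

W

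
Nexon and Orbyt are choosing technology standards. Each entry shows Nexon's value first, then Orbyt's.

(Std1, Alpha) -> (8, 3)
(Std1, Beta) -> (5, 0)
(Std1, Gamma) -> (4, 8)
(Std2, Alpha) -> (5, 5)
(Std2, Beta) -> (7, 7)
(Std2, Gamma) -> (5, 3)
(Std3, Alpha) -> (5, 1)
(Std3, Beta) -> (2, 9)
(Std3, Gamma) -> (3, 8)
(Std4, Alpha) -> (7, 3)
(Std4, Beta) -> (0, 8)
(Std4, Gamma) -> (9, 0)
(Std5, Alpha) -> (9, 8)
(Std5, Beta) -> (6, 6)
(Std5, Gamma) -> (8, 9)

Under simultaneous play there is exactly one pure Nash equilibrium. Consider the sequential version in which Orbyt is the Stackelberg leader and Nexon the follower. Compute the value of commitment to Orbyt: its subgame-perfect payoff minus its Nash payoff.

Work backward from Nexon's decision.
- Alpha: Nexon compares 8, 5, 5, 7, 9 and picks Std5; Orbyt would get 8.
- Beta: Nexon compares 5, 7, 2, 0, 6 and picks Std2; Orbyt would get 7.
- Gamma: Nexon compares 4, 5, 3, 9, 8 and picks Std4; Orbyt would get 0.
Among 8, 7, 0, the best is 8 at Alpha. Subgame-perfect outcome: (Std5, Alpha) with payoffs (9, 8).
Now find the simultaneous Nash equilibrium.
Nexon's best replies: Alpha→Std5; Beta→Std2; Gamma→Std4.
Orbyt's best replies: Std1→Gamma; Std2→Beta; Std3→Beta; Std4→Beta; Std5→Gamma.
Only (Std2, Beta) has each player best-responding; Nash payoffs (7, 7).
Orbyt's commitment gain: 8 − 7 = 1.

1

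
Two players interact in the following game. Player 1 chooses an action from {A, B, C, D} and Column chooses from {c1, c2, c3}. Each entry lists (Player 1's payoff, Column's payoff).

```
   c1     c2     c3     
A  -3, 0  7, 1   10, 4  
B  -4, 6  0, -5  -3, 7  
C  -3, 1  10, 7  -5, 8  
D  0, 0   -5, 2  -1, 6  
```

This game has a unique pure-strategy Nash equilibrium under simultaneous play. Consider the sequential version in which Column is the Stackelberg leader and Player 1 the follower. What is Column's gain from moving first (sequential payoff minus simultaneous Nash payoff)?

3

Player 1 best-responds to each possible Column move:
- c1: Player 1 compares -3, -4, -3, 0 and picks D; Column would get 0.
- c2: Player 1 compares 7, 0, 10, -5 and picks C; Column would get 7.
- c3: Player 1 compares 10, -3, -5, -1 and picks A; Column would get 4.
Maximizing over 0, 7, 4, Column chooses c2. Subgame-perfect outcome: (C, c2) with payoffs (10, 7).
Now find the simultaneous Nash equilibrium.
Player 1's best replies: c1→D; c2→C; c3→A.
Column's best replies: A→c3; B→c3; C→c3; D→c3.
The unique mutual best reply is (A, c3), giving (10, 4).
Column's commitment gain: 7 − 4 = 3.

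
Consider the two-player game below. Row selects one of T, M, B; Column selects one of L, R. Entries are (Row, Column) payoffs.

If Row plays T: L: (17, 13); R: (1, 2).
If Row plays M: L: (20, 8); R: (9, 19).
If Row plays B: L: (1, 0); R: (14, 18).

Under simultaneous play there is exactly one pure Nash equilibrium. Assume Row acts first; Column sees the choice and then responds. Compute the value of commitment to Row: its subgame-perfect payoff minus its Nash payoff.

3

Solve by backward induction (Row leads).
- T → Column plays L (best of 13, 2); Row gets 17.
- M → Column plays R (best of 8, 19); Row gets 9.
- B → Column plays R (best of 0, 18); Row gets 14.
Row's induced payoffs are 17, 9, 14, so Row commits to T. Subgame-perfect outcome: (T, L) with payoffs (17, 13).
Now find the simultaneous Nash equilibrium.
Row's best replies: L→M; R→B.
Column's best replies: T→L; M→R; B→R.
The unique mutual best reply is (B, R), giving (14, 18).
Row's commitment gain: 17 − 14 = 3.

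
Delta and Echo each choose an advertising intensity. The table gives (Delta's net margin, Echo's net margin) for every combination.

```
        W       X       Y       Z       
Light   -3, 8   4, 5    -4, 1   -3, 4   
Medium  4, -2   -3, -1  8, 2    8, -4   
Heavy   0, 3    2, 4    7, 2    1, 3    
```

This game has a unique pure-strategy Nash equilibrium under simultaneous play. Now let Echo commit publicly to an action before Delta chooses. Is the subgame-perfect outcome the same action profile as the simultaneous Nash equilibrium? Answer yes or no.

no

Solve by backward induction (Echo leads).
- W: BR = Medium, leader payoff -2.
- X: BR = Light, leader payoff 5.
- Y: BR = Medium, leader payoff 2.
- Z: BR = Medium, leader payoff -4.
Among -2, 5, 2, -4, the best is 5 at X. Subgame-perfect outcome: (Light, X) with payoffs (4, 5).
Under simultaneous play:
Delta's best replies: W→Medium; X→Light; Y→Medium; Z→Medium.
Echo's best replies: Light→W; Medium→Y; Heavy→X.
Only (Medium, Y) has each player best-responding; Nash payoffs (8, 2).
Sequential outcome (Light, X) differs from the Nash profile (Medium, Y).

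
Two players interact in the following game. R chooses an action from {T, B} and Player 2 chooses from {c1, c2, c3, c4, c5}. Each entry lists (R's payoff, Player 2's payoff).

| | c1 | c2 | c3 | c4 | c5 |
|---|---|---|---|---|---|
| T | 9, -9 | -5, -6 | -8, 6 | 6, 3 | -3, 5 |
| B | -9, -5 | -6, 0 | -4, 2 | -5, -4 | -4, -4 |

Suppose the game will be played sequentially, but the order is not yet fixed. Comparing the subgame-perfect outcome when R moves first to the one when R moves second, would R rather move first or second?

second

If R leads: Player 2's best replies are T→c3, B→c3; R's induced payoffs -8, -4; outcome (B, c3), payoffs (-4, 2).
If Player 2 leads: R's best replies are c1→T, c2→T, c3→B, c4→T, c5→T; Player 2's induced payoffs -9, -6, 2, 3, 5; outcome (T, c5), payoffs (-3, 5).
R gets -4 moving first and -3 moving second, so R prefers to move second.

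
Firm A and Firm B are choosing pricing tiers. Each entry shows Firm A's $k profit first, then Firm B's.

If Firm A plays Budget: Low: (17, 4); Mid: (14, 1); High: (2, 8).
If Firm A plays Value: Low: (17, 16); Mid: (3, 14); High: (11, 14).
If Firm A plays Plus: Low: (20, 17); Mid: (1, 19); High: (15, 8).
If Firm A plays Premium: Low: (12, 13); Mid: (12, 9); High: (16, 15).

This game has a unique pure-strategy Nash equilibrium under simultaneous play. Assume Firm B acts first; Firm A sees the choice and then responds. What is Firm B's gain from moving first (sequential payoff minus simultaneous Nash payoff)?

Solve by backward induction (Firm B leads).
- Low: BR = Plus, leader payoff 17.
- Mid: BR = Budget, leader payoff 1.
- High: BR = Premium, leader payoff 15.
Firm B's induced payoffs are 17, 1, 15, so Firm B commits to Low. Subgame-perfect outcome: (Plus, Low) with payoffs (20, 17).
Under simultaneous play:
Firm A's best replies: Low→Plus; Mid→Budget; High→Premium.
Firm B's best replies: Budget→High; Value→Low; Plus→Mid; Premium→High.
The unique mutual best reply is (Premium, High), giving (16, 15).
Firm B's commitment gain: 17 − 15 = 2.

2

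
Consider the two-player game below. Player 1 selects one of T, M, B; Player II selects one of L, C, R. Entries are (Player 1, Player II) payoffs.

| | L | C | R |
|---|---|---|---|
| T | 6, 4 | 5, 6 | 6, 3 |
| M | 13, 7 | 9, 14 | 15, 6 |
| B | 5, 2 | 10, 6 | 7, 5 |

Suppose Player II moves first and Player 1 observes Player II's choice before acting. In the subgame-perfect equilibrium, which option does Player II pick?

L

Work backward from Player 1's decision.
- L: Player 1 compares 6, 13, 5 and picks M; Player II would get 7.
- C: Player 1 compares 5, 9, 10 and picks B; Player II would get 6.
- R: Player 1 compares 6, 15, 7 and picks M; Player II would get 6.
Among 7, 6, 6, the best is 7 at L. Subgame-perfect outcome: (M, L) with payoffs (13, 7).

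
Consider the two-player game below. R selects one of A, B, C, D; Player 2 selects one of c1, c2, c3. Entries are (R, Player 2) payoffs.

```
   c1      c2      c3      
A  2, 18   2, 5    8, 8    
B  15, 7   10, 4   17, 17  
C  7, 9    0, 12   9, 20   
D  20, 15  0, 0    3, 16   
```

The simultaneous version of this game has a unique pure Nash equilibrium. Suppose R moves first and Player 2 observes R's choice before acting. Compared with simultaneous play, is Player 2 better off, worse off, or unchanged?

Work backward from Player 2's decision.
- A: BR = c1, leader payoff 2.
- B: BR = c3, leader payoff 17.
- C: BR = c3, leader payoff 9.
- D: BR = c3, leader payoff 3.
Maximizing over 2, 17, 9, 3, R chooses B. Subgame-perfect outcome: (B, c3) with payoffs (17, 17).
Under simultaneous play:
R's best replies: c1→D; c2→B; c3→B.
Player 2's best replies: A→c1; B→c3; C→c3; D→c3.
The unique mutual best reply is (B, c3), giving (17, 17).
Player 2 earns 17 sequentially versus 17 at the Nash outcome: unchanged.

unchanged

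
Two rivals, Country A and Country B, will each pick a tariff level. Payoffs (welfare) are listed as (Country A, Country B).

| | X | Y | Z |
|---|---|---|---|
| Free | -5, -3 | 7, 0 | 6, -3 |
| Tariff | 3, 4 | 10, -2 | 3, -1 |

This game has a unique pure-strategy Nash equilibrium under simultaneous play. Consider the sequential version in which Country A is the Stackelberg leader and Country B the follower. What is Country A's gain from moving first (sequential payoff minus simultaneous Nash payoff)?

Country B best-responds to each possible Country A move:
- Free → Country B plays Y (best of -3, 0, -3); Country A gets 7.
- Tariff → Country B plays X (best of 4, -2, -1); Country A gets 3.
Country A's induced payoffs are 7, 3, so Country A commits to Free. Subgame-perfect outcome: (Free, Y) with payoffs (7, 0).
Under simultaneous play:
Country A's best replies: X→Tariff; Y→Tariff; Z→Free.
Country B's best replies: Free→Y; Tariff→X.
The unique mutual best reply is (Tariff, X), giving (3, 4).
Country A's commitment gain: 7 − 3 = 4.

4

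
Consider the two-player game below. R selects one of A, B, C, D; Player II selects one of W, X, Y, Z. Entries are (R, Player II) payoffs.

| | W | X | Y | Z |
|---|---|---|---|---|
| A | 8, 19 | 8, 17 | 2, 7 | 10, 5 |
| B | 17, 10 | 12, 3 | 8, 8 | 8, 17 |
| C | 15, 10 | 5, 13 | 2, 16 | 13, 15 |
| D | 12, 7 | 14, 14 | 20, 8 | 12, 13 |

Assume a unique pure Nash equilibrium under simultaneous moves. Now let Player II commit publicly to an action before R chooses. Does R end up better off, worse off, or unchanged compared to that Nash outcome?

Backward induction with Player II moving first.
- W: BR = B, leader payoff 10.
- X: BR = D, leader payoff 14.
- Y: BR = D, leader payoff 8.
- Z: BR = C, leader payoff 15.
Maximizing over 10, 14, 8, 15, Player II chooses Z. Subgame-perfect outcome: (C, Z) with payoffs (13, 15).
Now find the simultaneous Nash equilibrium.
R's best replies: W→B; X→D; Y→D; Z→C.
Player II's best replies: A→W; B→Z; C→Y; D→X.
The unique mutual best reply is (D, X), giving (14, 14).
R earns 13 sequentially versus 14 at the Nash outcome: worse off.

worse off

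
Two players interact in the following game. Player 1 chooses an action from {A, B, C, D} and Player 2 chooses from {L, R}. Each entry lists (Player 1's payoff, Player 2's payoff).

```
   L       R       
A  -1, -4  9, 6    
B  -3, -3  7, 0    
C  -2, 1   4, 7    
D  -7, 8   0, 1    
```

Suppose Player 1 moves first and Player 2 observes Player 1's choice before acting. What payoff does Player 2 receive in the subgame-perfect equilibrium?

Solve by backward induction (Player 1 leads).
- A: Player 2 compares -4, 6 and picks R; Player 1 would get 9.
- B: Player 2 compares -3, 0 and picks R; Player 1 would get 7.
- C: Player 2 compares 1, 7 and picks R; Player 1 would get 4.
- D: Player 2 compares 8, 1 and picks L; Player 1 would get -7.
Maximizing over 9, 7, 4, -7, Player 1 chooses A. Subgame-perfect outcome: (A, R) with payoffs (9, 6).

6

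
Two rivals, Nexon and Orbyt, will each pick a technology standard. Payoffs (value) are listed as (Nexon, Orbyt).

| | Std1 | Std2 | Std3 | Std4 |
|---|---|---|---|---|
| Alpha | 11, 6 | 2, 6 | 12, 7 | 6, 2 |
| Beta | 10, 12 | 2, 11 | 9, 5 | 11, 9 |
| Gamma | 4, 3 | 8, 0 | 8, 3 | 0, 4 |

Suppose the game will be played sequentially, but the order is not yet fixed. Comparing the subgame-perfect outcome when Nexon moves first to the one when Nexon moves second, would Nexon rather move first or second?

first

If Nexon leads: Orbyt's best replies are Alpha→Std3, Beta→Std1, Gamma→Std4; Nexon's induced payoffs 12, 10, 0; outcome (Alpha, Std3), payoffs (12, 7).
If Orbyt leads: Nexon's best replies are Std1→Alpha, Std2→Gamma, Std3→Alpha, Std4→Beta; Orbyt's induced payoffs 6, 0, 7, 9; outcome (Beta, Std4), payoffs (11, 9).
Nexon gets 12 moving first and 11 moving second, so Nexon prefers to move first.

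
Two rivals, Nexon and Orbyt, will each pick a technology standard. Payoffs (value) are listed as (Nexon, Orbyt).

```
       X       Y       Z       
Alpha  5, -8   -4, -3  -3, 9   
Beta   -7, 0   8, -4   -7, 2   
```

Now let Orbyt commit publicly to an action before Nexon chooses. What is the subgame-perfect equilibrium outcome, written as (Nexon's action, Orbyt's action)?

Nexon best-responds to each possible Orbyt move:
- X: Nexon compares 5, -7 and picks Alpha; Orbyt would get -8.
- Y: Nexon compares -4, 8 and picks Beta; Orbyt would get -4.
- Z: Nexon compares -3, -7 and picks Alpha; Orbyt would get 9.
Among -8, -4, 9, the best is 9 at Z. Subgame-perfect outcome: (Alpha, Z) with payoffs (-3, 9).

(Alpha, Z)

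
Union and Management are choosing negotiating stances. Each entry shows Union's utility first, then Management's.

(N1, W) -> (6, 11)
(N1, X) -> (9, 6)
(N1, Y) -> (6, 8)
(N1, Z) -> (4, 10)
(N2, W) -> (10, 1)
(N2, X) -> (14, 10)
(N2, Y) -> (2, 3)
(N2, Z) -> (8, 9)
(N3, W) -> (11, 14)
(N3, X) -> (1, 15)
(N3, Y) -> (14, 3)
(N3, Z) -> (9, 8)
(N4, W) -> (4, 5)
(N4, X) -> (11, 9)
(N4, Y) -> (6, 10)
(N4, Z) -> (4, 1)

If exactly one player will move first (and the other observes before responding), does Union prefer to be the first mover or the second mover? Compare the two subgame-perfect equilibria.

first

If Union leads: Management's best replies are N1→W, N2→X, N3→X, N4→Y; Union's induced payoffs 6, 14, 1, 6; outcome (N2, X), payoffs (14, 10).
If Management leads: Union's best replies are W→N3, X→N2, Y→N3, Z→N3; Management's induced payoffs 14, 10, 3, 8; outcome (N3, W), payoffs (11, 14).
Union gets 14 moving first and 11 moving second, so Union prefers to move first.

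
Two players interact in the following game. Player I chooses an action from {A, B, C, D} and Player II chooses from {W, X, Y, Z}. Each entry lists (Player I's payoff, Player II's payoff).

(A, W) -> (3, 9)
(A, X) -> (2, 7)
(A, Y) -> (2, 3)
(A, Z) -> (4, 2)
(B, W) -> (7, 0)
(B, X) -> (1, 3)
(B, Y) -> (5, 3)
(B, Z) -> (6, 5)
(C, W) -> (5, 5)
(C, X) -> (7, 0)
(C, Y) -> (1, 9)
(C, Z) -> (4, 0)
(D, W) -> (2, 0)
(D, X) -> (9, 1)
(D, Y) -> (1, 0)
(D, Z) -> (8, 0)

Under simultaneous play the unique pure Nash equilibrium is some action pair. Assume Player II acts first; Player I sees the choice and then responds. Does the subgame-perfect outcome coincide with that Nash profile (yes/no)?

no

Backward induction with Player II moving first.
- W: BR = B, leader payoff 0.
- X: BR = D, leader payoff 1.
- Y: BR = B, leader payoff 3.
- Z: BR = D, leader payoff 0.
Maximizing over 0, 1, 3, 0, Player II chooses Y. Subgame-perfect outcome: (B, Y) with payoffs (5, 3).
Now find the simultaneous Nash equilibrium.
Player I's best replies: W→B; X→D; Y→B; Z→D.
Player II's best replies: A→W; B→Z; C→Y; D→X.
The unique mutual best reply is (D, X), giving (9, 1).
Sequential outcome (B, Y) differs from the Nash profile (D, X).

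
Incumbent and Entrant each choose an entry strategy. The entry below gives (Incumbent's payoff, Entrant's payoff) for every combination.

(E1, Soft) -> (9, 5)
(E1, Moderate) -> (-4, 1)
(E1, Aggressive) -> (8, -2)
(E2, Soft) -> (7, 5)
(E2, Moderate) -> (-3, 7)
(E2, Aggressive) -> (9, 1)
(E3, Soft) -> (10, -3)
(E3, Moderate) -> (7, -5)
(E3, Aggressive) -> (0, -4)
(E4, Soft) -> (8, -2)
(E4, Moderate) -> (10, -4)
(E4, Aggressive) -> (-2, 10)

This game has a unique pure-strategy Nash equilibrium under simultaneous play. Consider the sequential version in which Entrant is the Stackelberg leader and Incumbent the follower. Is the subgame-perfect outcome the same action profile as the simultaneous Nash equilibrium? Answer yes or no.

no

Backward induction with Entrant moving first.
- Soft: Incumbent compares 9, 7, 10, 8 and picks E3; Entrant would get -3.
- Moderate: Incumbent compares -4, -3, 7, 10 and picks E4; Entrant would get -4.
- Aggressive: Incumbent compares 8, 9, 0, -2 and picks E2; Entrant would get 1.
Among -3, -4, 1, the best is 1 at Aggressive. Subgame-perfect outcome: (E2, Aggressive) with payoffs (9, 1).
Under simultaneous play:
Incumbent's best replies: Soft→E3; Moderate→E4; Aggressive→E2.
Entrant's best replies: E1→Soft; E2→Moderate; E3→Soft; E4→Aggressive.
The unique mutual best reply is (E3, Soft), giving (10, -3).
Sequential outcome (E2, Aggressive) differs from the Nash profile (E3, Soft).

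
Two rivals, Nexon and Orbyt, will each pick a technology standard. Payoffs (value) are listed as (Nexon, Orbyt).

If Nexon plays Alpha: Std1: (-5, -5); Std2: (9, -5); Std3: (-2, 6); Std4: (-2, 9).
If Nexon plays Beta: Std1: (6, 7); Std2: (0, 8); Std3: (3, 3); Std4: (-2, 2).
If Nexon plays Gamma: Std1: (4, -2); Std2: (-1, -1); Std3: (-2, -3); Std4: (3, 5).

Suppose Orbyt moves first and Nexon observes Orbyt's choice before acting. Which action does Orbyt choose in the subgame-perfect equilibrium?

Backward induction with Orbyt moving first.
- Std1: BR = Beta, leader payoff 7.
- Std2: BR = Alpha, leader payoff -5.
- Std3: BR = Beta, leader payoff 3.
- Std4: BR = Gamma, leader payoff 5.
Among 7, -5, 3, 5, the best is 7 at Std1. Subgame-perfect outcome: (Beta, Std1) with payoffs (6, 7).

Std1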